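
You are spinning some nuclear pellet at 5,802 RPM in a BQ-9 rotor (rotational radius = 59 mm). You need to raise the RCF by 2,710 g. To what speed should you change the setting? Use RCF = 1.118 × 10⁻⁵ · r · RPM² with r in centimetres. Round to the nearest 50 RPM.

r = 59 mm = 5.9 cm
Current RCF = 1.118 × 10⁻⁵ × 5.9 × (5802)² = 1.118 × 10⁻⁵ × 5.9 × 33,663,204 ≈ 2,220.5 × g
Target RCF = 2,220.5 + 2,710 = 4,930.5 × g
N² = 4,930.5 / (6.5962 × 10⁻⁵) = 74,747,582
N ≈ √74,747,582 ≈ 8,645.7

N₂ ≈ 8650 RPM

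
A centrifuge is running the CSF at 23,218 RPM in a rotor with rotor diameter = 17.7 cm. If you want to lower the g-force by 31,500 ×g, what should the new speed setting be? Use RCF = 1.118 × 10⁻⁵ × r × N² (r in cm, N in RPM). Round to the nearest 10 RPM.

N₂ ≈ 14860 RPM

r = 17.7 / 2 = 8.85 cm
Current RCF = 1.118 × 10⁻⁵ × 8.85 × (23218)² = 1.118 × 10⁻⁵ × 8.85 × 539,075,524 ≈ 53,337.7 × g
Target RCF = 53,337.7 − 31,500 = 21,837.7 × g
N² = 21,837.7 / (9.8943 × 10⁻⁵) = 220,709,904
N ≈ √220,709,904 ≈ 14,856.3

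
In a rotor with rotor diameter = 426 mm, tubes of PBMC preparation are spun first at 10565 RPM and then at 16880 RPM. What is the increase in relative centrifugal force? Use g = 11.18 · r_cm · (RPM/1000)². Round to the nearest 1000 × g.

r = 426 mm / 2 = 213 mm = 21.3 cm
RCF₁ = 11.18 × 21.3 × (10.565)² = 11.18 × 21.3 × 111.619225 ≈ 26,580.3 × g
RCF₂ = 11.18 × 21.3 × (16.88)² = 11.18 × 21.3 × 284.9344 ≈ 67,852.6 × g
Increase = 67,852.6 − 26,580.3 = 41,272.3

≈ 41000 x g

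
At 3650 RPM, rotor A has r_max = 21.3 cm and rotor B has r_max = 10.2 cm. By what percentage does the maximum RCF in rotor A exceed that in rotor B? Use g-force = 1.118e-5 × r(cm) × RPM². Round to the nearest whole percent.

At equal RPM, RCF scales linearly with r: ratio = 21.3 / 10.2 = 2.0882.
So rotor A delivers 108.8% more g-force.

109%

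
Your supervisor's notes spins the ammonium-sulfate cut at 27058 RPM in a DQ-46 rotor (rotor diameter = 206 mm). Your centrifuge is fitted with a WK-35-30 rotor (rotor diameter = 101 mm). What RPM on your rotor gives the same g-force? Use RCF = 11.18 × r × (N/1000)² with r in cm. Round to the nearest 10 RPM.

Original rotor: r = 206 mm / 2 = 103 mm = 10.3 cm
RCF = 11.18 × r × (N/1000)²
RCF_original = 11.18 × 10.3 × (27.058)² = 11.18 × 10.3 × 732.135364 ≈ 84,308.3 × g
Your rotor: r = 101 mm / 2 = 50.5 mm = 5.05 cm
84,308.3 = 11.18 × 5.05 × (N/1000)²
(N/1000)² = 84,308.3 / 56.459 = 1493.266
N = 1000 × √1493.266 ≈ 38,642.8

38640 RPM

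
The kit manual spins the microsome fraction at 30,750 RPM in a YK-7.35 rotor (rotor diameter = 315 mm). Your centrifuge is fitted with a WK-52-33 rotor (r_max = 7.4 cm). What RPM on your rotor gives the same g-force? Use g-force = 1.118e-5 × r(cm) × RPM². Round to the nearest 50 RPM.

≈ 44850 RPM

Original rotor: r = 315 mm / 2 = 157.5 mm = 15.75 cm
RCF = 1.118 × 10⁻⁵ × r × N²
RCF_original = 1.118 × 10⁻⁵ × 15.75 × (30750)² = 1.118 × 10⁻⁵ × 15.75 × 945,562,500 ≈ 166,499.4 × g
166,499.4 = 1.118 × 10⁻⁵ × 7.4 × N²
N² = 166,499.4 / (8.2732 × 10⁻⁵) = 2,012,515,109
N ≈ √2,012,515,109 ≈ 44,861.1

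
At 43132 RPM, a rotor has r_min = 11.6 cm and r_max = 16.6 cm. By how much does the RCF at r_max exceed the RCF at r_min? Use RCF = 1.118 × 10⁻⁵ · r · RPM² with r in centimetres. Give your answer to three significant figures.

≈ 104000 g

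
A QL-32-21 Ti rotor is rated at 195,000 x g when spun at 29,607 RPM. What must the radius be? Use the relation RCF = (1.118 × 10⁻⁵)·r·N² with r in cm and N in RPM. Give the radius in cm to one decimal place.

19.9 cm

RCF = 1.118 × 10⁻⁵ × r × N²
195000 = 1.118 × 10⁻⁵ × r × (29607)²
r = 195000 / (1.118 × 10⁻⁵ × 876,574,449) = 195000 / 9800.102 ≈ 19.898 cm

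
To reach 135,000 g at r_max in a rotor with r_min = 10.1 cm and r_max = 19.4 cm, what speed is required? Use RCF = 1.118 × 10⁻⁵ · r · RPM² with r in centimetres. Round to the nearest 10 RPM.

≈ 24950 RPM

Use r_max = 19.4 cm.
135,000 = 1.118 × 10⁻⁵ × 19.4 × N²
N² = 135,000 / (21.6892 × 10⁻⁵) = 622,429,596
N ≈ √622,429,596 ≈ 24,948.5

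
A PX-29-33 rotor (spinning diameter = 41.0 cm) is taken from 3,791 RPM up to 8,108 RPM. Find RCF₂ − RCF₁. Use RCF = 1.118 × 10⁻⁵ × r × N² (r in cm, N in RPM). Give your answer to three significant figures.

≈ 11800 ×g

r = 41.0 / 2 = 20.5 cm
RCF₁ = 1.118 × 10⁻⁵ × 20.5 × (3791)² = 1.118 × 10⁻⁵ × 20.5 × 14,371,681 ≈ 3,293.8 × g
RCF₂ = 1.118 × 10⁻⁵ × 20.5 × (8108)² = 1.118 × 10⁻⁵ × 20.5 × 65,739,664 ≈ 15,066.9 × g
Increase = 15,066.9 − 3,293.8 = 11,773.1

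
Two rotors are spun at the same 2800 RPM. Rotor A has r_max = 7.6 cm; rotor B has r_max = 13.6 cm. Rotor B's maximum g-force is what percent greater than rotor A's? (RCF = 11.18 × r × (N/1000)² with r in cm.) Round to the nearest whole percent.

79%

At equal RPM, RCF scales linearly with r: ratio = 13.6 / 7.6 = 1.7895.
So rotor B delivers 78.9% more g-force.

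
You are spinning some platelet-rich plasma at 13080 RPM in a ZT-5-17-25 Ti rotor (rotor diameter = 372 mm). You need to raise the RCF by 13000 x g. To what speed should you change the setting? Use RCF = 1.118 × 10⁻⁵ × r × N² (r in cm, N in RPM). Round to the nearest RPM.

N₂ ≈ 15284 RPM

r = 372 mm / 2 = 186 mm = 18.6 cm
Current RCF = 1.118 × 10⁻⁵ × 18.6 × (13080)² = 1.118 × 10⁻⁵ × 18.6 × 171,086,400 ≈ 35,577.1 × g
Target RCF = 35,577.1 + 13,000 = 48,577.1 × g
N² = 48,577.1 / (20.7948 × 10⁻⁵) = 233,602,151
N ≈ √233,602,151 ≈ 15,284.0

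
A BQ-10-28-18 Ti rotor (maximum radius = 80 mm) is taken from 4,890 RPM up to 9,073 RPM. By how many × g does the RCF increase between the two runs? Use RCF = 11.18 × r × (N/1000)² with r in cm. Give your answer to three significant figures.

≈ 5220 × g

r = 80 mm = 8.0 cm
RCF₁ = 11.18 × 8 × (4.89)² = 11.18 × 8 × 23.9121 ≈ 2,138.7 × g
RCF₂ = 11.18 × 8 × (9.073)² = 11.18 × 8 × 82.319329 ≈ 7,362.6 × g
Increase = 7,362.6 − 2,138.7 = 5,223.9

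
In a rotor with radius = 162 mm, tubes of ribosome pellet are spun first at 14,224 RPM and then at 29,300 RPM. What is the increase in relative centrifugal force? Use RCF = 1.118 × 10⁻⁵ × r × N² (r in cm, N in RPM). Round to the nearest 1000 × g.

≈ 119000 g

r = 162 mm = 16.2 cm
RCF₁ = 1.118 × 10⁻⁵ × 16.2 × (14224)² = 1.118 × 10⁻⁵ × 16.2 × 202,322,176 ≈ 36,643.8 × g
RCF₂ = 1.118 × 10⁻⁵ × 16.2 × (29300)² = 1.118 × 10⁻⁵ × 16.2 × 858,490,000 ≈ 155,486.3 × g
Increase = 155,486.3 − 36,643.8 = 118,842.5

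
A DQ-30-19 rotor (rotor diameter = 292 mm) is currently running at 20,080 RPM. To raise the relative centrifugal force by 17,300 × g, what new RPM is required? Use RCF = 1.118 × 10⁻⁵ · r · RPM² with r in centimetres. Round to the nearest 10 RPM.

22570 RPM

r = 292 mm / 2 = 146 mm = 14.6 cm
Current RCF = 1.118 × 10⁻⁵ × 14.6 × (20080)² = 1.118 × 10⁻⁵ × 14.6 × 403,206,400 ≈ 65,814.6 × g
Target RCF = 65,814.6 + 17,300 = 83,114.6 × g
N² = 83,114.6 / (16.3228 × 10⁻⁵) = 509,193,276
N ≈ √509,193,276 ≈ 22,565.3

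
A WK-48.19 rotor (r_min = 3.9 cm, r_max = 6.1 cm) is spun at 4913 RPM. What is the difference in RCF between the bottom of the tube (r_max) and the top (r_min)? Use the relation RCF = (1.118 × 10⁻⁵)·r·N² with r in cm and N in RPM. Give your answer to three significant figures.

ΔRCF ≈ 594 ×g

ΔRCF = 1.118 × 10⁻⁵ × (r_max − r_min) × N² = 1.118 × 10⁻⁵ × 2.2 × 24,137,569 ≈ 593.7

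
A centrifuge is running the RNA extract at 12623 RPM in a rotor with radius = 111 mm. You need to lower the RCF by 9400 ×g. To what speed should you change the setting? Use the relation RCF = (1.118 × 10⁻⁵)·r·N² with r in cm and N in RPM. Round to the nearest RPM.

N₂ ≈ 9143 RPM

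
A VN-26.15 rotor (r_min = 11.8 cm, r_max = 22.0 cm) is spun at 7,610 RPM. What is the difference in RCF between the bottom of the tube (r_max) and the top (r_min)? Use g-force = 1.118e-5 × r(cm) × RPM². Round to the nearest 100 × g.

≈ 6600 ×g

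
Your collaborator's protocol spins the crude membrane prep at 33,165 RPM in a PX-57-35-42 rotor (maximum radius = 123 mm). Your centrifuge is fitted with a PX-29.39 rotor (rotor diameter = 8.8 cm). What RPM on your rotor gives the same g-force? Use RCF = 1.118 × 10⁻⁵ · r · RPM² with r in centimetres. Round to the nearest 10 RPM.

Original rotor: r = 123 mm = 12.3 cm
RCF = 1.118 × 10⁻⁵ × r × N²
RCF_original = 1.118 × 10⁻⁵ × 12.3 × (33165)² = 1.118 × 10⁻⁵ × 12.3 × 1,099,917,225 ≈ 151,254 × g
Your rotor: r = 8.8 / 2 = 4.4 cm
151,254 = 1.118 × 10⁻⁵ × 4.4 × N²
N² = 151,254 / (4.9192 × 10⁻⁵) = 3,074,768,255
N ≈ √3,074,768,255 ≈ 55,450.6

≈ 55450 RPM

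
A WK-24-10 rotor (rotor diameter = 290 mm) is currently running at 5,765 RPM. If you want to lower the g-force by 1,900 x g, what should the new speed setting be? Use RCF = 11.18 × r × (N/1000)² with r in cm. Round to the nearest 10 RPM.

4640 RPM

r = 290 mm / 2 = 145 mm = 14.5 cm
Current RCF = 11.18 × 14.5 × (5.765)² = 11.18 × 14.5 × 33.235225 ≈ 5,387.8 × g
Target RCF = 5,387.8 − 1,900 = 3,487.8 × g
(N/1000)² = 3,487.8 / 162.11 = 21.51502
N = 1000 × √21.51502 ≈ 4,638.4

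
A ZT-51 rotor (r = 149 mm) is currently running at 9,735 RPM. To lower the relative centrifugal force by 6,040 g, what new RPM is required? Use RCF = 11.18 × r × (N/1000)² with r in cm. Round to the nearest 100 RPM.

≈ 7600 RPM

r = 149 mm = 14.9 cm
Current RCF = 11.18 × 14.9 × (9.735)² = 11.18 × 14.9 × 94.770225 ≈ 15,787 × g
Target RCF = 15,787 − 6,040 = 9,747 × g
(N/1000)² = 9,747 / 166.582 = 58.51172
N = 1000 × √58.51172 ≈ 7,649.3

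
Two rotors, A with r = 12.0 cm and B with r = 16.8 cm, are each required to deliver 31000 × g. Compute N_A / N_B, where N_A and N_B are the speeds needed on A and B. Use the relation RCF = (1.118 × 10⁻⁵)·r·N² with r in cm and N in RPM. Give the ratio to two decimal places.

At fixed RCF, N ∝ 1/√r, so N_A/N_B = √(r_B/r_A) = √(16.8/12.0) = √1.400000 = 1.1832.

1.18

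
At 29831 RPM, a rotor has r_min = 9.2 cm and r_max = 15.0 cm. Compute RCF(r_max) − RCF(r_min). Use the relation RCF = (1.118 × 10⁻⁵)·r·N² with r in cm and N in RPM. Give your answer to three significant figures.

RCF_max = 1.118 × 10⁻⁵ × 15 × (29831)² = 1.118 × 10⁻⁵ × 15 × 889,888,561 ≈ 149,234.3 × g
RCF_min = 1.118 × 10⁻⁵ × 9.2 × (29831)² = 1.118 × 10⁻⁵ × 9.2 × 889,888,561 ≈ 91,530.4 × g
ΔRCF = 149,234.3 − 91,530.4 = 57,703.9

≈ 57700 ×g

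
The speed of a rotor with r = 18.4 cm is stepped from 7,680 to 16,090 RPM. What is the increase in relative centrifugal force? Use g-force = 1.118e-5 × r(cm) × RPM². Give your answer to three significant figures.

≈ 41100 × g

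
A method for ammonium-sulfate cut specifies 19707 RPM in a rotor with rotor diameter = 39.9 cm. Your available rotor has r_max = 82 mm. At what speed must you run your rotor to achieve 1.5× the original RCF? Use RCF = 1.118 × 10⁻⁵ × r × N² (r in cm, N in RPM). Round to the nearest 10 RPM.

Original rotor: r = 39.9 / 2 = 19.95 cm
RCF = 1.118 × 10⁻⁵ × r × N²
RCF_original = 1.118 × 10⁻⁵ × 19.95 × (19707)² = 1.118 × 10⁻⁵ × 19.95 × 388,365,849 ≈ 86,621.5 × g
Target RCF = 1.5 × 86,621.5 ≈ 129,932.2 × g
Your rotor: r = 82 mm = 8.2 cm
129,932.2 = 1.118 × 10⁻⁵ × 8.2 × N²
N² = 129,932.2 / (9.1676 × 10⁻⁵) = 1,417,297,875
N ≈ √1,417,297,875 ≈ 37,647.0

≈ 37650 RPM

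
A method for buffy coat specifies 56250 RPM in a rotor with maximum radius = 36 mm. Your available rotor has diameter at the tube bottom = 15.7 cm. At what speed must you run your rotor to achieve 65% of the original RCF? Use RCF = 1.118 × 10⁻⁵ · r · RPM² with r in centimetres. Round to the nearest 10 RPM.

Original rotor: r = 36 mm = 3.6 cm
RCF_original = 1.118 × 10⁻⁵ × 3.6 × (56250)² = 1.118 × 10⁻⁵ × 3.6 × 3,164,062,500 ≈ 127,347.2 × g
Target RCF = 0.65 × 127,347.2 ≈ 82,775.7 × g
Your rotor: r = 15.7 / 2 = 7.85 cm
82,775.7 = 1.118 × 10⁻⁵ × 7.85 × N²
N² = 82,775.7 / (8.7763 × 10⁻⁵) = 943,173,091
N ≈ √943,173,091 ≈ 30,711.1

≈ 30710 RPM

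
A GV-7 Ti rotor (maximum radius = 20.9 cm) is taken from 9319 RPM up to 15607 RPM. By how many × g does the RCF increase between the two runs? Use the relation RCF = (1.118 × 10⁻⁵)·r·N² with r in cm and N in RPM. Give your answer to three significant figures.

≈ 36600 × g

RCF₁ = 1.118 × 10⁻⁵ × 20.9 × (9319)² = 1.118 × 10⁻⁵ × 20.9 × 86,843,761 ≈ 20,292.1 × g
RCF₂ = 1.118 × 10⁻⁵ × 20.9 × (15607)² = 1.118 × 10⁻⁵ × 20.9 × 243,578,449 ≈ 56,915 × g
Increase = 56,915 − 20,292.1 = 36,622.9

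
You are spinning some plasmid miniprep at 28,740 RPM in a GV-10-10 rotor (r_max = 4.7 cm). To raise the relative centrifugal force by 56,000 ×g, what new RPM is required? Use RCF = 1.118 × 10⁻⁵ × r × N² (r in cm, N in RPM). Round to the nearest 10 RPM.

≈ 43490 RPM

Current RCF = 1.118 × 10⁻⁵ × 4.7 × (28740)² = 1.118 × 10⁻⁵ × 4.7 × 825,987,600 ≈ 43,402.3 × g
Target RCF = 43,402.3 + 56,000 = 99,402.3 × g
N² = 99,402.3 / (5.2546 × 10⁻⁵) = 1,891,719,636
N ≈ √1,891,719,636 ≈ 43,493.9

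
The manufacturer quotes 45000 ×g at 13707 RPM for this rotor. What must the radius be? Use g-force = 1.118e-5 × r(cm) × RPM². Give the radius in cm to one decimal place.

21.4 cm

45000 = 1.118 × 10⁻⁵ × r × (13707)²
r = 45000 / (1.118 × 10⁻⁵ × 187,881,849) = 45000 / 2100.519 ≈ 21.423 cm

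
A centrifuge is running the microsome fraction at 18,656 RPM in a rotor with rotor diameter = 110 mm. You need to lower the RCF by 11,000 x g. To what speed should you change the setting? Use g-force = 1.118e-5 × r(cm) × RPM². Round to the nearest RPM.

r = 110 mm / 2 = 55 mm = 5.5 cm
Current RCF = 1.118 × 10⁻⁵ × 5.5 × (18656)² = 1.118 × 10⁻⁵ × 5.5 × 348,046,336 ≈ 21,401.4 × g
Target RCF = 21,401.4 − 11,000 = 10,401.4 × g
N² = 10,401.4 / (6.149 × 10⁻⁵) = 169,155,960
N ≈ √169,155,960 ≈ 13,006.0

13006 RPM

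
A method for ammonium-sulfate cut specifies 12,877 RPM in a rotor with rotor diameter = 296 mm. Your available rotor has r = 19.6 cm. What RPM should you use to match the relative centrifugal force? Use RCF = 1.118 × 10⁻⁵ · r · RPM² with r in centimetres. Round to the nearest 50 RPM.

Original rotor: r = 296 mm / 2 = 148 mm = 14.8 cm
RCF_original = 1.118 × 10⁻⁵ × 14.8 × (12877)² = 1.118 × 10⁻⁵ × 14.8 × 165,817,129 ≈ 27,436.8 × g
27,436.8 = 1.118 × 10⁻⁵ × 19.6 × N²
N² = 27,436.8 / (21.9128 × 10⁻⁵) = 125,209,010
N ≈ √125,209,010 ≈ 11,189.7

≈ 11200 RPM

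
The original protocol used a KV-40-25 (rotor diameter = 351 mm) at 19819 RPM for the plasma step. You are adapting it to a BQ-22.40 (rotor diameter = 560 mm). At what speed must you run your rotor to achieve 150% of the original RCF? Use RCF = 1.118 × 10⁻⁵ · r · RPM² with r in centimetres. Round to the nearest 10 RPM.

19220 RPM

Original rotor: r = 351 mm / 2 = 175.5 mm = 17.55 cm
RCF = 1.118 × 10⁻⁵ × r × N²
RCF_original = 1.118 × 10⁻⁵ × 17.55 × (19819)² = 1.118 × 10⁻⁵ × 17.55 × 392,792,761 ≈ 77,069.5 × g
Target RCF = 1.5 × 77,069.5 ≈ 115,604.2 × g
Your rotor: r = 560 mm / 2 = 280 mm = 28 cm
115,604.2 = 1.118 × 10⁻⁵ × 28 × N²
N² = 115,604.2 / (31.304 × 10⁻⁵) = 369,295,298
N ≈ √369,295,298 ≈ 19,217.1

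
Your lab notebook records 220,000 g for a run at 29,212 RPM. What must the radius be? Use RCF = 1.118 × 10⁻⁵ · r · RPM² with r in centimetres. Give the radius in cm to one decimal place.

r ≈ 23.1 cm

RCF = 1.118 × 10⁻⁵ × r × N²
220000 = 1.118 × 10⁻⁵ × r × (29212)²
r = 220000 / (1.118 × 10⁻⁵ × 853,340,944) = 220000 / 9540.352 ≈ 23.060 cm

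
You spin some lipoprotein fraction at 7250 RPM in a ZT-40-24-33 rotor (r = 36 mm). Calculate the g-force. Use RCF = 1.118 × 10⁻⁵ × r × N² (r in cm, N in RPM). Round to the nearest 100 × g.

2100 g

r = 36 mm = 3.6 cm
RCF = 1.118 × 10⁻⁵ × 3.6 × (7250)² = 1.118 × 10⁻⁵ × 3.6 × 52,562,500 ≈ 2,115.5 × g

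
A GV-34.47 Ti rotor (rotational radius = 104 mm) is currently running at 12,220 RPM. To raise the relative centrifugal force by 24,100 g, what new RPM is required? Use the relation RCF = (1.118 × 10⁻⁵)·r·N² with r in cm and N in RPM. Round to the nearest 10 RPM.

18880 RPM

r = 104 mm = 10.4 cm
Current RCF = 1.118 × 10⁻⁵ × 10.4 × (12220)² = 1.118 × 10⁻⁵ × 10.4 × 149,328,400 ≈ 17,362.7 × g
Target RCF = 17,362.7 + 24,100 = 41,462.7 × g
N² = 41,462.7 / (11.6272 × 10⁻⁵) = 356,600,901
N ≈ √356,600,901 ≈ 18,883.9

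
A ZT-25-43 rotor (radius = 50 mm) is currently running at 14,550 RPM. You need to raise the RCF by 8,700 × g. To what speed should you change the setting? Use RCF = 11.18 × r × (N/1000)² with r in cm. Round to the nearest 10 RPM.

19170 RPM

r = 50 mm = 5.0 cm
Current RCF = 11.18 × 5 × (14.55)² = 11.18 × 5 × 211.7025 ≈ 11,834.2 × g
Target RCF = 11,834.2 + 8,700 = 20,534.2 × g
(N/1000)² = 20,534.2 / 55.9 = 367.3381
N = 1000 × √367.3381 ≈ 19,166.1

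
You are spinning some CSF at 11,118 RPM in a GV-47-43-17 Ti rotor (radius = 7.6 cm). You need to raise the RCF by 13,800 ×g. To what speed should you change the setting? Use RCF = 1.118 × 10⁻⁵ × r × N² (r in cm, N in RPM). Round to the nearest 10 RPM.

Current RCF = 1.118 × 10⁻⁵ × 7.6 × (11118)² = 1.118 × 10⁻⁵ × 7.6 × 123,609,924 ≈ 10,502.9 × g
Target RCF = 10,502.9 + 13,800 = 24,302.9 × g
N² = 24,302.9 / (8.4968 × 10⁻⁵) = 286,024,150
N ≈ √286,024,150 ≈ 16,912.2

N₂ ≈ 16910 RPM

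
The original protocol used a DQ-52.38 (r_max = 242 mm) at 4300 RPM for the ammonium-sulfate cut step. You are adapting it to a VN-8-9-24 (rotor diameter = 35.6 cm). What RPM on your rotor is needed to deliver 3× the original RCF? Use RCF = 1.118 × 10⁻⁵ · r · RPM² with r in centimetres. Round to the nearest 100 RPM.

8700 RPM

Original rotor: r = 242 mm = 24.2 cm
RCF = 1.118 × 10⁻⁵ × r × N²
RCF_original = 1.118 × 10⁻⁵ × 24.2 × (4300)² = 1.118 × 10⁻⁵ × 24.2 × 18,490,000 ≈ 5,002.6 × g
Target RCF = 3 × 5,002.6 ≈ 15,007.8 × g
Your rotor: r = 35.6 / 2 = 17.8 cm
15,007.8 = 1.118 × 10⁻⁵ × 17.8 × N²
N² = 15,007.8 / (19.9004 × 10⁻⁵) = 75,414,565
N ≈ √75,414,565 ≈ 8,684.2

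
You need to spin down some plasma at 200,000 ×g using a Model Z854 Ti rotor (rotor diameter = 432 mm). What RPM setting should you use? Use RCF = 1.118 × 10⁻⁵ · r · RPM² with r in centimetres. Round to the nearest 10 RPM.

r = 432 mm / 2 = 216 mm = 21.6 cm
200,000 = 1.118 × 10⁻⁵ × 21.6 × N²
N² = 200,000 / (24.1488 × 10⁻⁵) = 828,198,503
N ≈ √828,198,503 ≈ 28,778.4

≈ 28780 RPM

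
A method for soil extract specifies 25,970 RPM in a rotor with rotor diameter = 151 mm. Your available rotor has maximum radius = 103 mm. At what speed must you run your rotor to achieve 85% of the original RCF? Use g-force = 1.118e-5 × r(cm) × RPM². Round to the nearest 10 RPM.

20500 RPM

Original rotor: r = 151 mm / 2 = 75.5 mm = 7.55 cm
RCF_original = 1.118 × 10⁻⁵ × 7.55 × (25970)² = 1.118 × 10⁻⁵ × 7.55 × 674,440,900 ≈ 56,928.9 × g
Target RCF = 0.85 × 56,928.9 ≈ 48,389.6 × g
Your rotor: r = 103 mm = 10.3 cm
48,389.6 = 1.118 × 10⁻⁵ × 10.3 × N²
N² = 48,389.6 / (11.5154 × 10⁻⁵) = 420,216,406
N ≈ √420,216,406 ≈ 20,499.2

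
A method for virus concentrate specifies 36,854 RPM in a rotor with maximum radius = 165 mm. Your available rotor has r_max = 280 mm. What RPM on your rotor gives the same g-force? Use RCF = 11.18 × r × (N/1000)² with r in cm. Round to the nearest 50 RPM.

≈ 28300 RPM

Original rotor: r = 165 mm = 16.5 cm
RCF_original = 11.18 × 16.5 × (36.854)² = 11.18 × 16.5 × 1,358.217316 ≈ 250,550.3 × g
Your rotor: r = 280 mm = 28.0 cm
250,550.3 = 11.18 × 28 × (N/1000)²
(N/1000)² = 250,550.3 / 313.04 = 800.3779
N = 1000 × √800.3779 ≈ 28,291.0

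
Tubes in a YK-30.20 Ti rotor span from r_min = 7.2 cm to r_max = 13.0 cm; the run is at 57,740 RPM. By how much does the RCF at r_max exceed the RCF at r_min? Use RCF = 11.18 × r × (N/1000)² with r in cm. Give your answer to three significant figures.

RCF_max = 11.18 × 13 × (57.74)² = 11.18 × 13 × 3,333.9076 ≈ 484,550.1 × g
RCF_min = 11.18 × 7.2 × (57.74)² = 11.18 × 7.2 × 3,333.9076 ≈ 268,366.2 × g
ΔRCF = 484,550.1 − 268,366.2 = 216,183.9

ΔRCF ≈ 216000 ×g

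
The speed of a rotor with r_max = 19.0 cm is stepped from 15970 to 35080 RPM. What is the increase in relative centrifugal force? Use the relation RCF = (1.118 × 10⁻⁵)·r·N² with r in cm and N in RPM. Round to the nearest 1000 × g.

RCF₁ = 1.118 × 10⁻⁵ × 19 × (15970)² = 1.118 × 10⁻⁵ × 19 × 255,040,900 ≈ 54,175.8 × g
RCF₂ = 1.118 × 10⁻⁵ × 19 × (35080)² = 1.118 × 10⁻⁵ × 19 × 1,230,606,400 ≈ 261,405.4 × g
Increase = 261,405.4 − 54,175.8 = 207,229.6

≈ 207000 g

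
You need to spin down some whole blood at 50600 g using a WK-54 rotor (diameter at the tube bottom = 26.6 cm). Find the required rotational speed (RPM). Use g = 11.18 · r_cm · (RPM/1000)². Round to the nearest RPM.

r = 26.6 / 2 = 13.3 cm
50,600 = 11.18 × 13.3 × (N/1000)²
(N/1000)² = 50,600 / 148.694 = 340.2962
N = 1000 × √340.2962 ≈ 18,447.1

≈ 18447 RPM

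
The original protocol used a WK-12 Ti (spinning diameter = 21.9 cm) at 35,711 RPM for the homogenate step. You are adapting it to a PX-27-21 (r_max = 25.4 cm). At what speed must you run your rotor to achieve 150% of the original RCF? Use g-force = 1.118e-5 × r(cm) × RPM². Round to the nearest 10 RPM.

28720 RPM

Original rotor: r = 21.9 / 2 = 10.95 cm
RCF_original = 1.118 × 10⁻⁵ × 10.95 × (35711)² = 1.118 × 10⁻⁵ × 10.95 × 1,275,275,521 ≈ 156,120.5 × g
Target RCF = 1.5 × 156,120.5 ≈ 234,180.8 × g
234,180.8 = 1.118 × 10⁻⁵ × 25.4 × N²
N² = 234,180.8 / (28.3972 × 10⁻⁵) = 824,661,586
N ≈ √824,661,586 ≈ 28,716.9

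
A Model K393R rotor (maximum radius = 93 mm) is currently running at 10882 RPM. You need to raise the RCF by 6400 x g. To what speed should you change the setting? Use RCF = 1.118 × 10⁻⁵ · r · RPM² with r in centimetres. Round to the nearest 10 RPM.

r = 93 mm = 9.3 cm
Current RCF = 1.118 × 10⁻⁵ × 9.3 × (10882)² = 1.118 × 10⁻⁵ × 9.3 × 118,417,924 ≈ 12,312.4 × g
Target RCF = 12,312.4 + 6,400 = 18,712.4 × g
N² = 18,712.4 / (10.3974 × 10⁻⁵) = 179,971,916
N ≈ √179,971,916 ≈ 13,415.4

N₂ ≈ 13420 RPM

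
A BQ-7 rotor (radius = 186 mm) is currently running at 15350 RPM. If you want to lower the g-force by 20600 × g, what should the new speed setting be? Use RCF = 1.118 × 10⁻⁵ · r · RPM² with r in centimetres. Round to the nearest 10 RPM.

r = 186 mm = 18.6 cm
Current RCF = 1.118 × 10⁻⁵ × 18.6 × (15350)² = 1.118 × 10⁻⁵ × 18.6 × 235,622,500 ≈ 48,997.2 × g
Target RCF = 48,997.2 − 20,600 = 28,397.2 × g
N² = 28,397.2 / (20.7948 × 10⁻⁵) = 136,559,140
N ≈ √136,559,140 ≈ 11,685.9

11690 RPM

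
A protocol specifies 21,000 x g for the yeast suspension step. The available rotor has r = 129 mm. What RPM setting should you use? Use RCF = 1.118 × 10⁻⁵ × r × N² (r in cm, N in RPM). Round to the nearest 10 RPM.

r = 129 mm = 12.9 cm
21,000 = 1.118 × 10⁻⁵ × 12.9 × N²
N² = 21,000 / (14.4222 × 10⁻⁵) = 145,608,853
N ≈ √145,608,853 ≈ 12,066.8

≈ 12070 RPM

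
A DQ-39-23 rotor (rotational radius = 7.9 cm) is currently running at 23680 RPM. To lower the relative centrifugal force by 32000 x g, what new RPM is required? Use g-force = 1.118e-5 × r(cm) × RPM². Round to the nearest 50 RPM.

≈ 14100 RPM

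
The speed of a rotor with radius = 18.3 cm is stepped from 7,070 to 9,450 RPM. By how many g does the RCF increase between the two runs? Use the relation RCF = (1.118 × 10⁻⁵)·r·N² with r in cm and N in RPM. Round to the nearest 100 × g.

RCF₁ = 1.118 × 10⁻⁵ × 18.3 × (7070)² = 1.118 × 10⁻⁵ × 18.3 × 49,984,900 ≈ 10,226.6 × g
RCF₂ = 1.118 × 10⁻⁵ × 18.3 × (9450)² = 1.118 × 10⁻⁵ × 18.3 × 89,302,500 ≈ 18,270.8 × g
Increase = 18,270.8 − 10,226.6 = 8,044.2

≈ 8000 g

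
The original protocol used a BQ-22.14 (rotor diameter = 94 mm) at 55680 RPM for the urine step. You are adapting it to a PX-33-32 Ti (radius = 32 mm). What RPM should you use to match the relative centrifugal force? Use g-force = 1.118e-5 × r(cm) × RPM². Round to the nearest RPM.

Original rotor: r = 94 mm / 2 = 47 mm = 4.7 cm
RCF_original = 1.118 × 10⁻⁵ × 4.7 × (55680)² = 1.118 × 10⁻⁵ × 4.7 × 3,100,262,400 ≈ 162,906.4 × g
Your rotor: r = 32 mm = 3.2 cm
162,906.4 = 1.118 × 10⁻⁵ × 3.2 × N²
N² = 162,906.4 / (3.5776 × 10⁻⁵) = 4,553,510,733
N ≈ √4,553,510,733 ≈ 67,479.7

≈ 67480 RPM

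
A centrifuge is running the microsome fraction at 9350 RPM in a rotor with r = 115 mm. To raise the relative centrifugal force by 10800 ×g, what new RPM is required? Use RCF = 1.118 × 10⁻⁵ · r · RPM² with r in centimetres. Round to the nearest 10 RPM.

r = 115 mm = 11.5 cm
Current RCF = 1.118 × 10⁻⁵ × 11.5 × (9350)² = 1.118 × 10⁻⁵ × 11.5 × 87,422,500 ≈ 11,239.9 × g
Target RCF = 11,239.9 + 10,800 = 22,039.9 × g
N² = 22,039.9 / (12.857 × 10⁻⁵) = 171,423,349
N ≈ √171,423,349 ≈ 13,092.9

≈ 13090 RPM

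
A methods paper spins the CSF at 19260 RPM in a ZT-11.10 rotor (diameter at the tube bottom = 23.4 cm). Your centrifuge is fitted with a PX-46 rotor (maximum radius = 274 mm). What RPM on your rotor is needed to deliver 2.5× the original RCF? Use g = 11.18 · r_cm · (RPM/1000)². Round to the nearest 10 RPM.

Original rotor: r = 23.4 / 2 = 11.7 cm
RCF_original = 11.18 × 11.7 × (19.26)² = 11.18 × 11.7 × 370.9476 ≈ 48,522.2 × g
Target RCF = 2.5 × 48,522.2 ≈ 121,305.5 × g
Your rotor: r = 274 mm = 27.4 cm
121,305.5 = 11.18 × 27.4 × (N/1000)²
(N/1000)² = 121,305.5 / 306.332 = 395.9936
N = 1000 × √395.9936 ≈ 19,899.6

19900 RPM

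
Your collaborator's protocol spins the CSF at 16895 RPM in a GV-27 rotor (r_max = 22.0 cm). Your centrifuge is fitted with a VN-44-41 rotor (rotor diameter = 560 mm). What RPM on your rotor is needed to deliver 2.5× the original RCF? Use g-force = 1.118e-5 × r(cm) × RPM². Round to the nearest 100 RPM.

23700 RPM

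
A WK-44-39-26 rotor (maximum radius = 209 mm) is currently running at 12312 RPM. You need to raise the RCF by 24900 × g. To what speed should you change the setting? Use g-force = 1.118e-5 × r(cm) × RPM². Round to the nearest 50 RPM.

≈ 16050 RPM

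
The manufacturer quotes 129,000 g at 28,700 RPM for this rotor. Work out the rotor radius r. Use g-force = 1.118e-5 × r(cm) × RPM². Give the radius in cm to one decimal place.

≈ 14.0 cm

RCF = 1.118 × 10⁻⁵ × r × N²
129000 = 1.118 × 10⁻⁵ × r × (28700)²
r = 129000 / (1.118 × 10⁻⁵ × 823,690,000) = 129000 / 9208.854 ≈ 14.008 cm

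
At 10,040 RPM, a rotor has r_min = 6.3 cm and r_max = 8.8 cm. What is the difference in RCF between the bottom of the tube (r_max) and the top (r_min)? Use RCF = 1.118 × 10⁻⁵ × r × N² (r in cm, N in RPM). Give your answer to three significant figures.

ΔRCF ≈ 2820 g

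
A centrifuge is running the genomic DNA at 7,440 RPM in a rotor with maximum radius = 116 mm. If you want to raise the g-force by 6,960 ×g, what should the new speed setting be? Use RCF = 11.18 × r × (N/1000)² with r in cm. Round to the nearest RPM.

10441 RPM

r = 116 mm = 11.6 cm
Current RCF = 11.18 × 11.6 × (7.44)² = 11.18 × 11.6 × 55.3536 ≈ 7,178.7 × g
Target RCF = 7,178.7 + 6,960 = 14,138.7 × g
(N/1000)² = 14,138.7 / 129.688 = 109.0209
N = 1000 × √109.0209 ≈ 10,441.3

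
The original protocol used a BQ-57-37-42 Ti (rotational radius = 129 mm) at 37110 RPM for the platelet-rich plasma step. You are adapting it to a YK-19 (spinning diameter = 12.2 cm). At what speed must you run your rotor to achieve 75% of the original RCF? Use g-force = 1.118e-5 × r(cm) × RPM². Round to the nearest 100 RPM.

Original rotor: r = 129 mm = 12.9 cm
RCF = 1.118 × 10⁻⁵ × r × N²
RCF_original = 1.118 × 10⁻⁵ × 12.9 × (37110)² = 1.118 × 10⁻⁵ × 12.9 × 1,377,152,100 ≈ 198,615.6 × g
Target RCF = 0.75 × 198,615.6 ≈ 148,961.7 × g
Your rotor: r = 12.2 / 2 = 6.1 cm
148,961.7 = 1.118 × 10⁻⁵ × 6.1 × N²
N² = 148,961.7 / (6.8198 × 10⁻⁵) = 2,184,253,204
N ≈ √2,184,253,204 ≈ 46,736.0

≈ 46700 RPM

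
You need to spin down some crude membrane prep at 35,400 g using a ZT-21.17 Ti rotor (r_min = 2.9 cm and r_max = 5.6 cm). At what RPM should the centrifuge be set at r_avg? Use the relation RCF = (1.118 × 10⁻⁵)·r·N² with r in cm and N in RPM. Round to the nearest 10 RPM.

r_avg = (2.9 + 5.6) / 2 = 4.25 cm
35,400 = 1.118 × 10⁻⁵ × 4.25 × N²
N² = 35,400 / (4.7515 × 10⁻⁵) = 745,027,886
N ≈ √745,027,886 ≈ 27,295.2

≈ 27300 RPM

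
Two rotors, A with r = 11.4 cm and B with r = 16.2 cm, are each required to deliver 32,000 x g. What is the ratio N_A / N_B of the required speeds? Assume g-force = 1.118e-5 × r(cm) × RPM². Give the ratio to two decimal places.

1.19

At fixed RCF, N ∝ 1/√r, so N_A/N_B = √(r_B/r_A) = √(16.2/11.4) = √1.421053 = 1.1921.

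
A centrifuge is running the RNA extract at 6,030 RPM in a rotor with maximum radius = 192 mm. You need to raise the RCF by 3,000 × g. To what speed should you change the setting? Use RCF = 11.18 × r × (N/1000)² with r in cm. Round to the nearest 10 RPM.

7090 RPM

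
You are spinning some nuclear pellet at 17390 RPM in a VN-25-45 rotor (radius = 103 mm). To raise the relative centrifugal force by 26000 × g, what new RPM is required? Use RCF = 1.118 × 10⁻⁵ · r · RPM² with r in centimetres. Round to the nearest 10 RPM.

r = 103 mm = 10.3 cm
Current RCF = 1.118 × 10⁻⁵ × 10.3 × (17390)² = 1.118 × 10⁻⁵ × 10.3 × 302,412,100 ≈ 34,824 × g
Target RCF = 34,824 + 26,000 = 60,824 × g
N² = 60,824 / (11.5154 × 10⁻⁵) = 528,197,023
N ≈ √528,197,023 ≈ 22,982.5

N₂ ≈ 22980 RPM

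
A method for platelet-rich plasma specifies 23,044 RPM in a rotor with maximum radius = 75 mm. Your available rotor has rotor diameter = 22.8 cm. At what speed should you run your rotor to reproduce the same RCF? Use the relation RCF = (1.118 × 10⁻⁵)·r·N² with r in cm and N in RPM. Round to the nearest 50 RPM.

Original rotor: r = 75 mm = 7.5 cm
RCF = 1.118 × 10⁻⁵ × r × N²
RCF_original = 1.118 × 10⁻⁵ × 7.5 × (23044)² = 1.118 × 10⁻⁵ × 7.5 × 531,025,936 ≈ 44,526.5 × g
Your rotor: r = 22.8 / 2 = 11.4 cm
44,526.5 = 1.118 × 10⁻⁵ × 11.4 × N²
N² = 44,526.5 / (12.7452 × 10⁻⁵) = 349,358,974
N ≈ √349,358,974 ≈ 18,691.1

≈ 18700 RPM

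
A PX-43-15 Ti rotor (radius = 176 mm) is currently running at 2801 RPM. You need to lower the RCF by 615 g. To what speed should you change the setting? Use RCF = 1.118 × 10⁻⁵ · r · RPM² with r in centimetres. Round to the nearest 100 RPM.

r = 176 mm = 17.6 cm
Current RCF = 1.118 × 10⁻⁵ × 17.6 × (2801)² = 1.118 × 10⁻⁵ × 17.6 × 7,845,601 ≈ 1,543.8 × g
Target RCF = 1,543.8 − 615 = 928.8 × g
N² = 928.8 / (19.6768 × 10⁻⁵) = 4,720,280
N ≈ √4,720,280 ≈ 2,172.6

2200 RPM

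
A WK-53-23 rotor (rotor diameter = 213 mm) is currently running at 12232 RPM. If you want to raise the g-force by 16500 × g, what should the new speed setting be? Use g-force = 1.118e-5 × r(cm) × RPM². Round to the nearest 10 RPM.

r = 213 mm / 2 = 106.5 mm = 10.65 cm
Current RCF = 1.118 × 10⁻⁵ × 10.65 × (12232)² = 1.118 × 10⁻⁵ × 10.65 × 149,621,824 ≈ 17,815 × g
Target RCF = 17,815 + 16,500 = 34,315 × g
N² = 34,315 / (11.9067 × 10⁻⁵) = 288,199,081
N ≈ √288,199,081 ≈ 16,976.4

N₂ ≈ 16980 RPM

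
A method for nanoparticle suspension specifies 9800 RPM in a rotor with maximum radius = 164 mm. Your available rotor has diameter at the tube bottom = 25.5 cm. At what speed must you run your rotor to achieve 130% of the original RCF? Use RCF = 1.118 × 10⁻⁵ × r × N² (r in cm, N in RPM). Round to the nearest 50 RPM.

Original rotor: r = 164 mm = 16.4 cm
RCF_original = 1.118 × 10⁻⁵ × 16.4 × (9800)² = 1.118 × 10⁻⁵ × 16.4 × 96,040,000 ≈ 17,609.1 × g
Target RCF = 1.3 × 17,609.1 ≈ 22,891.8 × g
Your rotor: r = 25.5 / 2 = 12.75 cm
22,891.8 = 1.118 × 10⁻⁵ × 12.75 × N²
N² = 22,891.8 / (14.2545 × 10⁻⁵) = 160,593,497
N ≈ √160,593,497 ≈ 12,672.5

12650 RPM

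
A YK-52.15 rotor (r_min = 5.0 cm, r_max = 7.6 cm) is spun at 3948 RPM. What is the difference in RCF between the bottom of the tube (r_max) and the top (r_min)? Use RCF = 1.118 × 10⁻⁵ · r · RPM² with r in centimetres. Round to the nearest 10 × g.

ΔRCF = 1.118 × 10⁻⁵ × (r_max − r_min) × N² = 1.118 × 10⁻⁵ × 2.6 × 15,586,704 ≈ 453.1

ΔRCF ≈ 450 x g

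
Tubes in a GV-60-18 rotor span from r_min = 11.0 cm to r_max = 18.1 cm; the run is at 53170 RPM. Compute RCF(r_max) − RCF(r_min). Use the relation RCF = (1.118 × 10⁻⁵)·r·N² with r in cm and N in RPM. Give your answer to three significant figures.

ΔRCF = 1.118 × 10⁻⁵ × (r_max − r_min) × N² = 1.118 × 10⁻⁵ × 7.1 × 2,827,048,900 ≈ 224,405.5

≈ 224000 g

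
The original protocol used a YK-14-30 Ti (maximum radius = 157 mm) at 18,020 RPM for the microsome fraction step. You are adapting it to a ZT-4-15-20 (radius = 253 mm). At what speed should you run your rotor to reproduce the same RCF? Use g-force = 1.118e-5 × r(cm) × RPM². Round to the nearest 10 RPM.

Original rotor: r = 157 mm = 15.7 cm
RCF_original = 1.118 × 10⁻⁵ × 15.7 × (18020)² = 1.118 × 10⁻⁵ × 15.7 × 324,720,400 ≈ 56,996.9 × g
Your rotor: r = 253 mm = 25.3 cm
56,996.9 = 1.118 × 10⁻⁵ × 25.3 × N²
N² = 56,996.9 / (28.2854 × 10⁻⁵) = 201,506,431
N ≈ √201,506,431 ≈ 14,195.3

14200 RPM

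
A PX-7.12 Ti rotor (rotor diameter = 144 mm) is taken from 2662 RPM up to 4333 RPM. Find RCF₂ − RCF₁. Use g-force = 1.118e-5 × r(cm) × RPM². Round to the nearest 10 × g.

r = 144 mm / 2 = 72 mm = 7.2 cm
RCF₁ = 1.118 × 10⁻⁵ × 7.2 × (2662)² = 1.118 × 10⁻⁵ × 7.2 × 7,086,244 ≈ 570.4 × g
RCF₂ = 1.118 × 10⁻⁵ × 7.2 × (4333)² = 1.118 × 10⁻⁵ × 7.2 × 18,774,889 ≈ 1,511.3 × g
Increase = 1,511.3 − 570.4 = 940.9

940 ×g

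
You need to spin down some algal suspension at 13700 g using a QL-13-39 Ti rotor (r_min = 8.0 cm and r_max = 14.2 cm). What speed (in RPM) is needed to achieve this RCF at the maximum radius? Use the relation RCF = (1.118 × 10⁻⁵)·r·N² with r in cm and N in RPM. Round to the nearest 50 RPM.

N ≈ 9300 RPM

Use r_max = 14.2 cm.
RCF = 1.118 × 10⁻⁵ × r × N²
13,700 = 1.118 × 10⁻⁵ × 14.2 × N²
N² = 13,700 / (15.8756 × 10⁻⁵) = 86,295,951
N ≈ √86,295,951 ≈ 9,289.6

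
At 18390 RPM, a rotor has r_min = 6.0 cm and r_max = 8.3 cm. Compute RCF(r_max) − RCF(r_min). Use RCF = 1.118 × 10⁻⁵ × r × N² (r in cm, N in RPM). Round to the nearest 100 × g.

RCF_max = 1.118 × 10⁻⁵ × 8.3 × (18390)² = 1.118 × 10⁻⁵ × 8.3 × 338,192,100 ≈ 31,382.2 × g
RCF_min = 1.118 × 10⁻⁵ × 6 × (18390)² = 1.118 × 10⁻⁵ × 6 × 338,192,100 ≈ 22,685.9 × g
ΔRCF = 31,382.2 − 22,685.9 = 8,696.3

8700 g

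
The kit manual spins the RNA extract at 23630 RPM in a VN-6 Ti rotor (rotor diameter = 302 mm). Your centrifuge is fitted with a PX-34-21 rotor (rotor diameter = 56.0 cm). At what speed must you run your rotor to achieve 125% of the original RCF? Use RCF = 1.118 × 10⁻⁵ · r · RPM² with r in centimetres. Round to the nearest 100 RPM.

Original rotor: r = 302 mm / 2 = 151 mm = 15.1 cm
RCF_original = 1.118 × 10⁻⁵ × 15.1 × (23630)² = 1.118 × 10⁻⁵ × 15.1 × 558,376,900 ≈ 94,264.1 × g
Target RCF = 1.25 × 94,264.1 ≈ 117,830.1 × g
Your rotor: r = 56.0 / 2 = 28 cm
117,830.1 = 1.118 × 10⁻⁵ × 28 × N²
N² = 117,830.1 / (31.304 × 10⁻⁵) = 376,405,891
N ≈ √376,405,891 ≈ 19,401.2

≈ 19400 RPM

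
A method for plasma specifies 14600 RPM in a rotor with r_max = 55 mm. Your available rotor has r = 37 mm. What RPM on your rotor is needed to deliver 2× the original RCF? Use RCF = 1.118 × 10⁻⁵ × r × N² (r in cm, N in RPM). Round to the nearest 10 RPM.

Original rotor: r = 55 mm = 5.5 cm
RCF = 1.118 × 10⁻⁵ × r × N²
RCF_original = 1.118 × 10⁻⁵ × 5.5 × (14600)² = 1.118 × 10⁻⁵ × 5.5 × 213,160,000 ≈ 13,107.2 × g
Target RCF = 2 × 13,107.2 ≈ 26,214.4 × g
Your rotor: r = 37 mm = 3.7 cm
26,214.4 = 1.118 × 10⁻⁵ × 3.7 × N²
N² = 26,214.4 / (4.1366 × 10⁻⁵) = 633,718,513
N ≈ √633,718,513 ≈ 25,173.8

25170 RPM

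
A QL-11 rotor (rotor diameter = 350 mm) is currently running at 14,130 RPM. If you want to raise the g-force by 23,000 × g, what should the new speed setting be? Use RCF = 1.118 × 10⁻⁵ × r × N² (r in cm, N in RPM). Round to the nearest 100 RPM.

17800 RPM

r = 350 mm / 2 = 175 mm = 17.5 cm
Current RCF = 1.118 × 10⁻⁵ × 17.5 × (14130)² = 1.118 × 10⁻⁵ × 17.5 × 199,656,900 ≈ 39,062.9 × g
Target RCF = 39,062.9 + 23,000 = 62,062.9 × g
N² = 62,062.9 / (19.565 × 10⁻⁵) = 317,213,902
N ≈ √317,213,902 ≈ 17,810.5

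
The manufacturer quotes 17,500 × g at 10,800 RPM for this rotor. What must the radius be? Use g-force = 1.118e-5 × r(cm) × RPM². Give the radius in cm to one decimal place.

17500 = 1.118 × 10⁻⁵ × r × (10800)²
r = 17500 / (1.118 × 10⁻⁵ × 116,640,000) = 17500 / 1304.035 ≈ 13.420 cm

r ≈ 13.4 cm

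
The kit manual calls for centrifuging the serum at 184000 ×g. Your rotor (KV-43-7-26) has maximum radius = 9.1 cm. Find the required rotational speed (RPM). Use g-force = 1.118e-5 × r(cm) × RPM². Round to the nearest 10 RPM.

N ≈ 42530 RPM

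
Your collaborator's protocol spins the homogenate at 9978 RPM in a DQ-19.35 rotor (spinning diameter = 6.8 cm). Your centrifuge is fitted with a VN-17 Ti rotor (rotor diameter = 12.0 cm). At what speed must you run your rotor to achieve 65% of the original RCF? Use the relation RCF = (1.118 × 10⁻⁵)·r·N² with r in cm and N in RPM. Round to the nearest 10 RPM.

≈ 6060 RPM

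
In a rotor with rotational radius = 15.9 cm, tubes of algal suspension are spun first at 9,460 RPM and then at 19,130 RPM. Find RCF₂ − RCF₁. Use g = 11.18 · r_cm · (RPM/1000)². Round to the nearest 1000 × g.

49000 g

RCF₁ = 11.18 × 15.9 × (9.46)² = 11.18 × 15.9 × 89.4916 ≈ 15,908.2 × g
RCF₂ = 11.18 × 15.9 × (19.13)² = 11.18 × 15.9 × 365.9569 ≈ 65,053.2 × g
Increase = 65,053.2 − 15,908.2 = 49,145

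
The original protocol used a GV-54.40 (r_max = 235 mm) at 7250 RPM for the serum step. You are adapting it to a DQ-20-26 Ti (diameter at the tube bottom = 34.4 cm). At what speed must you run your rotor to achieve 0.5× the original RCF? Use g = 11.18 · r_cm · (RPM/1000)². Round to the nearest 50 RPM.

≈ 6000 RPM

Original rotor: r = 235 mm = 23.5 cm
RCF_original = 11.18 × 23.5 × (7.25)² = 11.18 × 23.5 × 52.5625 ≈ 13,809.7 × g
Target RCF = 0.5 × 13,809.7 ≈ 6,904.9 × g
Your rotor: r = 34.4 / 2 = 17.2 cm
6,904.9 = 11.18 × 17.2 × (N/1000)²
(N/1000)² = 6,904.9 / 192.296 = 35.90766
N = 1000 × √35.90766 ≈ 5,992.3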